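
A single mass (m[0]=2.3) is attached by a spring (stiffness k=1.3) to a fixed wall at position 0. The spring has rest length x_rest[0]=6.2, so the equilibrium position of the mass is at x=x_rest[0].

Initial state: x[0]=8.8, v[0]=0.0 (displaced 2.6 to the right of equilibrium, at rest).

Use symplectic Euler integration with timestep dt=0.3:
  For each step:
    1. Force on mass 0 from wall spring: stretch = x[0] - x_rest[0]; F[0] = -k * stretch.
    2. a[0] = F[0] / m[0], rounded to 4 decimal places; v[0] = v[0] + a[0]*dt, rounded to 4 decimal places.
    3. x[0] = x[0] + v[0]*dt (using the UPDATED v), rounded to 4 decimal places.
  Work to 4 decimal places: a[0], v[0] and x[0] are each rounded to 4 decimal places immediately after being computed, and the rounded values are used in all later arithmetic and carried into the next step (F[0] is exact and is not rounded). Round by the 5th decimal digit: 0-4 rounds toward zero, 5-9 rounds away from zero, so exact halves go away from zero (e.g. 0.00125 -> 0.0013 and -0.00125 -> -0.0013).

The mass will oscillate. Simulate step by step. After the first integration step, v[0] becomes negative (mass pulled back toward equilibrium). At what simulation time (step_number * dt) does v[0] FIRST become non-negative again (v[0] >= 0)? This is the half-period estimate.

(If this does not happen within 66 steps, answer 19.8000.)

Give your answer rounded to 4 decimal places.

Answer: 4.2000

Derivation:
Step 0: x=[8.8000] v=[0.0000]
Step 1: x=[8.6677] v=[-0.4409]
Step 2: x=[8.4099] v=[-0.8593]
Step 3: x=[8.0397] v=[-1.2340]
Step 4: x=[7.5759] v=[-1.5459]
Step 5: x=[7.0421] v=[-1.7792]
Step 6: x=[6.4655] v=[-1.9220]
Step 7: x=[5.8754] v=[-1.9670]
Step 8: x=[5.3018] v=[-1.9120]
Step 9: x=[4.7739] v=[-1.7597]
Step 10: x=[4.3185] v=[-1.5179]
Step 11: x=[3.9588] v=[-1.1989]
Step 12: x=[3.7131] v=[-0.8189]
Step 13: x=[3.5939] v=[-0.3972]
Step 14: x=[3.6073] v=[0.0447]
First v>=0 after going negative at step 14, time=4.2000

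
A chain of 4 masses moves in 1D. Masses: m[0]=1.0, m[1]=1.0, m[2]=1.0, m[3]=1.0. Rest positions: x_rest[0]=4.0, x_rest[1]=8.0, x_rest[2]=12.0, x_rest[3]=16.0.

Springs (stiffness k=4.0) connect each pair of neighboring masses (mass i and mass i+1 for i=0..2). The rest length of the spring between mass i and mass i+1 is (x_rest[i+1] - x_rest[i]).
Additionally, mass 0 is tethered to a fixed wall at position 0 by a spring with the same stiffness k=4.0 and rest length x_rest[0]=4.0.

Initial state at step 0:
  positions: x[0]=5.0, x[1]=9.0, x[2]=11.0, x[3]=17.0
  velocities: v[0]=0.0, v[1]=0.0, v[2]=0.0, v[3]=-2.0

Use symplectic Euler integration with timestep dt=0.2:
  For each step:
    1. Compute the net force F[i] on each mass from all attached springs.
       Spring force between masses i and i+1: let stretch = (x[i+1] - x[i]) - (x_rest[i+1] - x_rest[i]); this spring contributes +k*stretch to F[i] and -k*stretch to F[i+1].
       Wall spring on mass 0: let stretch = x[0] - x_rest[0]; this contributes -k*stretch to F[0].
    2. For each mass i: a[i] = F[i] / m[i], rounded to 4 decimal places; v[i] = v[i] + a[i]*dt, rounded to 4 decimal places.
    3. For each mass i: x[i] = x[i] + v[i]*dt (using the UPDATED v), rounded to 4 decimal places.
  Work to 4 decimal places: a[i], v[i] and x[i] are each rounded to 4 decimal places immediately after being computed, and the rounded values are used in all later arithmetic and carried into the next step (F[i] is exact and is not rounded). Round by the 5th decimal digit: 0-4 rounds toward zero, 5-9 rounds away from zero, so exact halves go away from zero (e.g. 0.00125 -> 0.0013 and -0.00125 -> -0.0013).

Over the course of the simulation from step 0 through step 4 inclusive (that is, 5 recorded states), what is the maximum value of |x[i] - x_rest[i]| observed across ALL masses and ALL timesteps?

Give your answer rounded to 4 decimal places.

Answer: 1.4507

Derivation:
Step 0: x=[5.0000 9.0000 11.0000 17.0000] v=[0.0000 0.0000 0.0000 -2.0000]
Step 1: x=[4.8400 8.6800 11.6400 16.2800] v=[-0.8000 -1.6000 3.2000 -3.6000]
Step 2: x=[4.5200 8.2192 12.5488 15.4576] v=[-1.6000 -2.3040 4.5440 -4.1120]
Step 3: x=[4.0687 7.8593 13.2303 14.8098] v=[-2.2566 -1.7997 3.4074 -3.2390]
Step 4: x=[3.5729 7.7522 13.3051 14.5493] v=[-2.4791 -0.5354 0.3742 -1.3026]
Max displacement = 1.4507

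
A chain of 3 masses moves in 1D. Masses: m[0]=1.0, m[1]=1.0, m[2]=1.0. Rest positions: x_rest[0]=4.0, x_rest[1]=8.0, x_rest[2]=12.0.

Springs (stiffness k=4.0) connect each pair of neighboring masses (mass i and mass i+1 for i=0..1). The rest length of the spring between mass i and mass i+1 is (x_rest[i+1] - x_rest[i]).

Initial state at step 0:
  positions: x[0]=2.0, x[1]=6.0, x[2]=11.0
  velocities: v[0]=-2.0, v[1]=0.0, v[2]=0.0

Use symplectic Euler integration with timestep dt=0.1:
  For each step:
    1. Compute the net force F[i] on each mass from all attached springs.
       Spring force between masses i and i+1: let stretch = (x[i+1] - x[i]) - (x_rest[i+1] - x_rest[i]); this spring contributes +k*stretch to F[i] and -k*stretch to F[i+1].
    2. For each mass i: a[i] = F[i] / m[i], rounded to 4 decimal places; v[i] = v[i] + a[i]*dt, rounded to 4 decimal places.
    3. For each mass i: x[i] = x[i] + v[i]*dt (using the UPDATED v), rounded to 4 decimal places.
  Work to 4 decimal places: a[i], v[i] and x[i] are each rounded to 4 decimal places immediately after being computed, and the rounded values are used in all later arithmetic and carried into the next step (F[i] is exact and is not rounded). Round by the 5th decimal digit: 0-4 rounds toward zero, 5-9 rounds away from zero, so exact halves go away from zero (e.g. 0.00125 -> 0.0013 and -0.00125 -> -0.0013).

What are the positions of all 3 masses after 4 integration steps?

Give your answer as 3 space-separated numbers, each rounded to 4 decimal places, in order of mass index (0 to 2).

Step 0: x=[2.0000 6.0000 11.0000] v=[-2.0000 0.0000 0.0000]
Step 1: x=[1.8000 6.0400 10.9600] v=[-2.0000 0.4000 -0.4000]
Step 2: x=[1.6096 6.1072 10.8832] v=[-1.9040 0.6720 -0.7680]
Step 3: x=[1.4391 6.1855 10.7754] v=[-1.7050 0.7834 -1.0784]
Step 4: x=[1.2985 6.2576 10.6440] v=[-1.4064 0.7208 -1.3144]

Answer: 1.2985 6.2576 10.6440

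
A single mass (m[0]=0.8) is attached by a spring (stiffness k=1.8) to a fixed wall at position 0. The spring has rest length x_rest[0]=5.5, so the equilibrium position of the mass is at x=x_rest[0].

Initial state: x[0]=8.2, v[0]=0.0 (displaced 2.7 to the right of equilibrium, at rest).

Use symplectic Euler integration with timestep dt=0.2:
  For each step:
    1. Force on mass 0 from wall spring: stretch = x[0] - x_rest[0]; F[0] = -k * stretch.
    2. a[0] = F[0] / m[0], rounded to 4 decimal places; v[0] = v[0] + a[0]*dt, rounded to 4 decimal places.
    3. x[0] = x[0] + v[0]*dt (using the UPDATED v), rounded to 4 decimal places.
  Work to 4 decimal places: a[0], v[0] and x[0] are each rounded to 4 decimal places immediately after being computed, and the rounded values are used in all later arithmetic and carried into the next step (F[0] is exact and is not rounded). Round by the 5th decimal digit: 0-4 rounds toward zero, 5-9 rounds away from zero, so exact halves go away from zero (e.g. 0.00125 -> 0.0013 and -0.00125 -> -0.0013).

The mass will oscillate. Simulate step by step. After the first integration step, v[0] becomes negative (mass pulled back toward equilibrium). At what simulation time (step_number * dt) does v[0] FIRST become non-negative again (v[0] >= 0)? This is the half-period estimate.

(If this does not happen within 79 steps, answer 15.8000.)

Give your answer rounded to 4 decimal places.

Step 0: x=[8.2000] v=[0.0000]
Step 1: x=[7.9570] v=[-1.2150]
Step 2: x=[7.4929] v=[-2.3207]
Step 3: x=[6.8494] v=[-3.2175]
Step 4: x=[6.0845] v=[-3.8247]
Step 5: x=[5.2670] v=[-4.0877]
Step 6: x=[4.4704] v=[-3.9828]
Step 7: x=[3.7665] v=[-3.5195]
Step 8: x=[3.2186] v=[-2.7394]
Step 9: x=[2.8760] v=[-1.7128]
Step 10: x=[2.7696] v=[-0.5320]
Step 11: x=[2.9089] v=[0.6967]
First v>=0 after going negative at step 11, time=2.2000

Answer: 2.2000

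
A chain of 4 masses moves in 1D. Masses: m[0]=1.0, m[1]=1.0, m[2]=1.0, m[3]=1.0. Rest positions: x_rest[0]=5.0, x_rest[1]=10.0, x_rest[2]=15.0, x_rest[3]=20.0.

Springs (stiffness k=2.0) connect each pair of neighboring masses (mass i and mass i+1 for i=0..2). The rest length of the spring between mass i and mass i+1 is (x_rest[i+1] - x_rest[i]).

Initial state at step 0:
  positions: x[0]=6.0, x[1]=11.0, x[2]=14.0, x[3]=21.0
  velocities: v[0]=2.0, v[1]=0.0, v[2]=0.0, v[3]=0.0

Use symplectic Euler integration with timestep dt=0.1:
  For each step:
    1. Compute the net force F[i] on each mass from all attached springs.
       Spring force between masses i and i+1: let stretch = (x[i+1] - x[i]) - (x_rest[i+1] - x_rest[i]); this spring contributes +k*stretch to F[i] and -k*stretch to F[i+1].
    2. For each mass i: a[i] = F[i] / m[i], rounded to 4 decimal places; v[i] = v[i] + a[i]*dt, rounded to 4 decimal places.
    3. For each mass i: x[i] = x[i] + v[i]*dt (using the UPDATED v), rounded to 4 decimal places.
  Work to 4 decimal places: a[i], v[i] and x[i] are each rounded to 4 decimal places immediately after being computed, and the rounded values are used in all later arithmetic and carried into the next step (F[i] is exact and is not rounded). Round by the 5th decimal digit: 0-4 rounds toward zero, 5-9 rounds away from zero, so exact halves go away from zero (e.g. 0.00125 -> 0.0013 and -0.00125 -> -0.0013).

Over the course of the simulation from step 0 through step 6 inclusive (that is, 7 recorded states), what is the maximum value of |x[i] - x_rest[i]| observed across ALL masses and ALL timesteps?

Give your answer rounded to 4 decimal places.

Answer: 2.0191

Derivation:
Step 0: x=[6.0000 11.0000 14.0000 21.0000] v=[2.0000 0.0000 0.0000 0.0000]
Step 1: x=[6.2000 10.9600 14.0800 20.9600] v=[2.0000 -0.4000 0.8000 -0.4000]
Step 2: x=[6.3952 10.8872 14.2352 20.8824] v=[1.9520 -0.7280 1.5520 -0.7760]
Step 3: x=[6.5802 10.7915 14.4564 20.7719] v=[1.8504 -0.9568 2.2118 -1.1054]
Step 4: x=[6.7495 10.6849 14.7306 20.6351] v=[1.6927 -1.0661 2.7419 -1.3685]
Step 5: x=[6.8975 10.5805 15.0420 20.4802] v=[1.4798 -1.0440 3.1137 -1.5494]
Step 6: x=[7.0191 10.4917 15.3729 20.3165] v=[1.2164 -0.8883 3.3090 -1.6370]
Max displacement = 2.0191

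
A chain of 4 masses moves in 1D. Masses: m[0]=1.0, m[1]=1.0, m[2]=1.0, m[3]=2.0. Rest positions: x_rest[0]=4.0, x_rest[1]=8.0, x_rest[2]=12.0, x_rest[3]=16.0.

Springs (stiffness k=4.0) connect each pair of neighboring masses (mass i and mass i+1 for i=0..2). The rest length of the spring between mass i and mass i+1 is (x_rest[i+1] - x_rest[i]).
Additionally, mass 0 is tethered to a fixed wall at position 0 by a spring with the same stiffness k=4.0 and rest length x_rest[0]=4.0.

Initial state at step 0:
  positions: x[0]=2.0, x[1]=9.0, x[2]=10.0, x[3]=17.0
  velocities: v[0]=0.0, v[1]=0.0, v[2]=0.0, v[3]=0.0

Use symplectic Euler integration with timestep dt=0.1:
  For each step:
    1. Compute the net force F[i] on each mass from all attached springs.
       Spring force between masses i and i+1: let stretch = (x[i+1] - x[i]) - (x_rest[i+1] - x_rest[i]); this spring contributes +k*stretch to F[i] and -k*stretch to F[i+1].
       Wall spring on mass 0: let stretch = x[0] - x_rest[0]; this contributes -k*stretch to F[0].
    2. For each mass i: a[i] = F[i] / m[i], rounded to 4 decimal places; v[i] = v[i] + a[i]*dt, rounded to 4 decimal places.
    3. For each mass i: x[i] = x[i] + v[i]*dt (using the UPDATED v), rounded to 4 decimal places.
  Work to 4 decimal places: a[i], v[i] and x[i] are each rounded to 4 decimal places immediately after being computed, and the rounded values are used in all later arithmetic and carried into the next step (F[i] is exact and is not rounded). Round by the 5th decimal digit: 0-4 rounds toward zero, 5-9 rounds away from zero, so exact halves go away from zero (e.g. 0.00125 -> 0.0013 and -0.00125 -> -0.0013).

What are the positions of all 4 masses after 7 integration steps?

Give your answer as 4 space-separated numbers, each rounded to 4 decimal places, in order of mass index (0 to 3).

Step 0: x=[2.0000 9.0000 10.0000 17.0000] v=[0.0000 0.0000 0.0000 0.0000]
Step 1: x=[2.2000 8.7600 10.2400 16.9400] v=[2.0000 -2.4000 2.4000 -0.6000]
Step 2: x=[2.5744 8.3168 10.6888 16.8260] v=[3.7440 -4.4320 4.4880 -1.1400]
Step 3: x=[3.0755 7.7388 11.2882 16.6693] v=[5.0112 -5.7802 5.9941 -1.5674]
Step 4: x=[3.6401 7.1162 11.9609 16.4849] v=[5.6463 -6.2258 6.7268 -1.8436]
Step 5: x=[4.1982 6.5484 12.6208 16.2901] v=[5.5807 -5.6784 6.5985 -1.9484]
Step 6: x=[4.6824 6.1295 13.1845 16.1019] v=[4.8415 -4.1895 5.6373 -1.8823]
Step 7: x=[5.0371 5.9349 13.5827 15.9353] v=[3.5474 -1.9463 3.9823 -1.6658]

Answer: 5.0371 5.9349 13.5827 15.9353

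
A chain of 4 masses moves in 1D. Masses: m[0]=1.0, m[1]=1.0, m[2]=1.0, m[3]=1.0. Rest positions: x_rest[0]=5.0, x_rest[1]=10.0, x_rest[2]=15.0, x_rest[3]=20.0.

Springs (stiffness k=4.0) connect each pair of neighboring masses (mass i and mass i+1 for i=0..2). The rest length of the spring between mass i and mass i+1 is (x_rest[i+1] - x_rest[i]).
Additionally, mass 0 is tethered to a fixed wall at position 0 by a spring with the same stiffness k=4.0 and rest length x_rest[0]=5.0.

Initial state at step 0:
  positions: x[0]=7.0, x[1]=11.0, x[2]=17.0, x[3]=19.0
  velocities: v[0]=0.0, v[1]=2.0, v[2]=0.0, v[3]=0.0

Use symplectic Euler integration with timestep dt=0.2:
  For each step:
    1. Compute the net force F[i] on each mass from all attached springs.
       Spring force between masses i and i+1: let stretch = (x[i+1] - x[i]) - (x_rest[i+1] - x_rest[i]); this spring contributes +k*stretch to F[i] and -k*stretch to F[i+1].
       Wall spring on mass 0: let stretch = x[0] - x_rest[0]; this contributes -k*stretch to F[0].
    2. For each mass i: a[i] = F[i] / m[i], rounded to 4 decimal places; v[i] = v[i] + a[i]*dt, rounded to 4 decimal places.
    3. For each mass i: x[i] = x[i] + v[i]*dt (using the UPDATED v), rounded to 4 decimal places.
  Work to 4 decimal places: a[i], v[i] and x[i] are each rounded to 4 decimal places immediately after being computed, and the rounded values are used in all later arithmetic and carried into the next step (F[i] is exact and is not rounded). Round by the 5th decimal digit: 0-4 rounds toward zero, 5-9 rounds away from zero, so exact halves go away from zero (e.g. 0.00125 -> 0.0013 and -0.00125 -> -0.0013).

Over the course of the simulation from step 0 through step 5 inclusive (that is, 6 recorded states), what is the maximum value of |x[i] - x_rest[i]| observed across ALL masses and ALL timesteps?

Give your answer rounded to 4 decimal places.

Step 0: x=[7.0000 11.0000 17.0000 19.0000] v=[0.0000 2.0000 0.0000 0.0000]
Step 1: x=[6.5200 11.7200 16.3600 19.4800] v=[-2.4000 3.6000 -3.2000 2.4000]
Step 2: x=[5.8288 12.3504 15.4768 20.2608] v=[-3.4560 3.1520 -4.4160 3.9040]
Step 3: x=[5.2484 12.4376 14.8588 21.0762] v=[-2.9018 0.4358 -3.0899 4.0768]
Step 4: x=[4.9786 11.7619 14.8482 21.6968] v=[-1.3492 -3.3786 -0.0529 3.1029]
Step 5: x=[4.9975 10.4947 15.4396 22.0216] v=[0.0946 -6.3362 2.9569 1.6240]
Max displacement = 2.4376

Answer: 2.4376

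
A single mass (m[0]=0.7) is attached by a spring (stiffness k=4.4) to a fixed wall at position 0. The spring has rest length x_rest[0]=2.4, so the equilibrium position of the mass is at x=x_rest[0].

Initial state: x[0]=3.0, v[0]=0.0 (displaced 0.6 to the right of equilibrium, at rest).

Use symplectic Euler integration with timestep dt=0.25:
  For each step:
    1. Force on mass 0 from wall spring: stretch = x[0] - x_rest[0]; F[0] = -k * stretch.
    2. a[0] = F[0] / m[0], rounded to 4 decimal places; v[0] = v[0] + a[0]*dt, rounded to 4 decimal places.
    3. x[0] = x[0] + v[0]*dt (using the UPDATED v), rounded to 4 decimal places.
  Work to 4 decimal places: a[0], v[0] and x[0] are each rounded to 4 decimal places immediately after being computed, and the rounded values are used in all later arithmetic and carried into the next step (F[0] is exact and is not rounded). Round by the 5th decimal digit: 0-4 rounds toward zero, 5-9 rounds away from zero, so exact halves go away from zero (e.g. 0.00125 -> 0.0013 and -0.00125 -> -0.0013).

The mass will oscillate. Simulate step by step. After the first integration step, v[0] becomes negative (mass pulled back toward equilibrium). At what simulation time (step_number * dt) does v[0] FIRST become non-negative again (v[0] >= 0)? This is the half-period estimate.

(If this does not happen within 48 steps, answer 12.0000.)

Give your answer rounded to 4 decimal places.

Step 0: x=[3.0000] v=[0.0000]
Step 1: x=[2.7643] v=[-0.9429]
Step 2: x=[2.3855] v=[-1.5154]
Step 3: x=[2.0124] v=[-1.4926]
Step 4: x=[1.7915] v=[-0.8835]
Step 5: x=[1.8097] v=[0.0727]
First v>=0 after going negative at step 5, time=1.2500

Answer: 1.2500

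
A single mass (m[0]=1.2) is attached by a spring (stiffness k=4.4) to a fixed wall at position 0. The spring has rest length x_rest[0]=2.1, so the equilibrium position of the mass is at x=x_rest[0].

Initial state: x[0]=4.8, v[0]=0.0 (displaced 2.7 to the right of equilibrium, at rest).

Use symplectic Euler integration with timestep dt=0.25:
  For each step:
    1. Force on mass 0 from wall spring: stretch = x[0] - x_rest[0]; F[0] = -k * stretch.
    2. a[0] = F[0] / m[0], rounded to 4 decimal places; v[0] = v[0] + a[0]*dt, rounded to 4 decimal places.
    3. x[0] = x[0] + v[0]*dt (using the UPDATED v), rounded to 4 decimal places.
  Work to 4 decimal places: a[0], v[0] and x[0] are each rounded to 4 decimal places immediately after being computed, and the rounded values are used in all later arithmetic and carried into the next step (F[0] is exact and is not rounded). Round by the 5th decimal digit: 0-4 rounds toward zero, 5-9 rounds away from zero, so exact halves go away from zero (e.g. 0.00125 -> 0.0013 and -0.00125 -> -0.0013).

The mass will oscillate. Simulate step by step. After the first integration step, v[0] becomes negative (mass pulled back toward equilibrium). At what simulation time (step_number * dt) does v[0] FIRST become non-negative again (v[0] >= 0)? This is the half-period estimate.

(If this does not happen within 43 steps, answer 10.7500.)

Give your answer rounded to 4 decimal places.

Step 0: x=[4.8000] v=[0.0000]
Step 1: x=[4.1813] v=[-2.4750]
Step 2: x=[3.0856] v=[-4.3829]
Step 3: x=[1.7640] v=[-5.2864]
Step 4: x=[0.5194] v=[-4.9784]
Step 5: x=[-0.3630] v=[-3.5295]
Step 6: x=[-0.6810] v=[-1.2718]
Step 7: x=[-0.3616] v=[1.2775]
First v>=0 after going negative at step 7, time=1.7500

Answer: 1.7500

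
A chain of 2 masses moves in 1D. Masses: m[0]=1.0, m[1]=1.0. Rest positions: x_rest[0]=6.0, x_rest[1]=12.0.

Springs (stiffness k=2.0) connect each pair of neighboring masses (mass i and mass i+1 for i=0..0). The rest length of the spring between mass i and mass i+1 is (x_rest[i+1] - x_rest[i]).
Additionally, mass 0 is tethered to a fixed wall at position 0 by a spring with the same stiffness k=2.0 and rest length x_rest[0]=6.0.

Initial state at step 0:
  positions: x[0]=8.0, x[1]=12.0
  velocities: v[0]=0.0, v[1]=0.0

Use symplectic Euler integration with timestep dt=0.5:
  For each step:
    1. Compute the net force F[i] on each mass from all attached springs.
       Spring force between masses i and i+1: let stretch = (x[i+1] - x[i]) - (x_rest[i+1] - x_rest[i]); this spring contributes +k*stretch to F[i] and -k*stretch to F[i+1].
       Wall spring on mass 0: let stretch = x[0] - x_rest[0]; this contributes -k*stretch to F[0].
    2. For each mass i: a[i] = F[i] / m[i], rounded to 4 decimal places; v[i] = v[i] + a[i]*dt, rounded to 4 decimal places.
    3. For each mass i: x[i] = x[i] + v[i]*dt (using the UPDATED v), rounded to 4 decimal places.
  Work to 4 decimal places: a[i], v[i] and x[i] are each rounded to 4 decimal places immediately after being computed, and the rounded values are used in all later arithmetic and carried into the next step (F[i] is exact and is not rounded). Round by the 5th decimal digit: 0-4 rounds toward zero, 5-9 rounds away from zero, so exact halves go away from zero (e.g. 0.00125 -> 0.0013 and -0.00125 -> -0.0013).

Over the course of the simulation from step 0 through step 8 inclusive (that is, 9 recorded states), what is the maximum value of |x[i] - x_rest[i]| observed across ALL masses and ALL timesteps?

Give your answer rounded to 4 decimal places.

Answer: 2.2500

Derivation:
Step 0: x=[8.0000 12.0000] v=[0.0000 0.0000]
Step 1: x=[6.0000 13.0000] v=[-4.0000 2.0000]
Step 2: x=[4.5000 13.5000] v=[-3.0000 1.0000]
Step 3: x=[5.2500 12.5000] v=[1.5000 -2.0000]
Step 4: x=[7.0000 10.8750] v=[3.5000 -3.2500]
Step 5: x=[7.1875 10.3125] v=[0.3750 -1.1250]
Step 6: x=[5.3438 11.1875] v=[-3.6875 1.7500]
Step 7: x=[3.7500 12.1407] v=[-3.1876 1.9063]
Step 8: x=[4.4766 11.8985] v=[1.4531 -0.4844]
Max displacement = 2.2500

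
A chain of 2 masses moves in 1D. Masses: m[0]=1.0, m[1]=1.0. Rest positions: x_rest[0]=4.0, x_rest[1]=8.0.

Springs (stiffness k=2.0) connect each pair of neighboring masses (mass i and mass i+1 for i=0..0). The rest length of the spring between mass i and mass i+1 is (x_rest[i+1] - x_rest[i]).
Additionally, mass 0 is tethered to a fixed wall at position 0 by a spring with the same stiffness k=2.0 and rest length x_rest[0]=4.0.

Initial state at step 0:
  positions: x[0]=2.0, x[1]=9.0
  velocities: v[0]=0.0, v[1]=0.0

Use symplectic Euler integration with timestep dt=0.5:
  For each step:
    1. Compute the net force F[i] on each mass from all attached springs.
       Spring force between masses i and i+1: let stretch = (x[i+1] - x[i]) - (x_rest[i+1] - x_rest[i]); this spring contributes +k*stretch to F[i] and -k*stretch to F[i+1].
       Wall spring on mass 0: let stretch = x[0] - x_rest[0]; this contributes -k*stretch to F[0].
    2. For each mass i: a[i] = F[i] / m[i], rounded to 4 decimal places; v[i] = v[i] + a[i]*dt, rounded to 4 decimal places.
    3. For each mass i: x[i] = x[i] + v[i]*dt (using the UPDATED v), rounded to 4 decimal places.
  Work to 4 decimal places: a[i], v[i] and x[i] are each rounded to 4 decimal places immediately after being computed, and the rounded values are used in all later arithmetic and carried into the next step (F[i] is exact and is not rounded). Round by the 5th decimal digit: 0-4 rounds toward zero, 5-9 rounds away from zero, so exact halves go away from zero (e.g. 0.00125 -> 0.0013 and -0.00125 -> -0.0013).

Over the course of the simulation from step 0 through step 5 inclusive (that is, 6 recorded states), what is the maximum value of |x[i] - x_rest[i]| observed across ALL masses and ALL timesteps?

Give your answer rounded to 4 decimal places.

Step 0: x=[2.0000 9.0000] v=[0.0000 0.0000]
Step 1: x=[4.5000 7.5000] v=[5.0000 -3.0000]
Step 2: x=[6.2500 6.5000] v=[3.5000 -2.0000]
Step 3: x=[5.0000 7.3750] v=[-2.5000 1.7500]
Step 4: x=[2.4375 9.0625] v=[-5.1250 3.3750]
Step 5: x=[1.9688 9.4375] v=[-0.9375 0.7500]
Max displacement = 2.2500

Answer: 2.2500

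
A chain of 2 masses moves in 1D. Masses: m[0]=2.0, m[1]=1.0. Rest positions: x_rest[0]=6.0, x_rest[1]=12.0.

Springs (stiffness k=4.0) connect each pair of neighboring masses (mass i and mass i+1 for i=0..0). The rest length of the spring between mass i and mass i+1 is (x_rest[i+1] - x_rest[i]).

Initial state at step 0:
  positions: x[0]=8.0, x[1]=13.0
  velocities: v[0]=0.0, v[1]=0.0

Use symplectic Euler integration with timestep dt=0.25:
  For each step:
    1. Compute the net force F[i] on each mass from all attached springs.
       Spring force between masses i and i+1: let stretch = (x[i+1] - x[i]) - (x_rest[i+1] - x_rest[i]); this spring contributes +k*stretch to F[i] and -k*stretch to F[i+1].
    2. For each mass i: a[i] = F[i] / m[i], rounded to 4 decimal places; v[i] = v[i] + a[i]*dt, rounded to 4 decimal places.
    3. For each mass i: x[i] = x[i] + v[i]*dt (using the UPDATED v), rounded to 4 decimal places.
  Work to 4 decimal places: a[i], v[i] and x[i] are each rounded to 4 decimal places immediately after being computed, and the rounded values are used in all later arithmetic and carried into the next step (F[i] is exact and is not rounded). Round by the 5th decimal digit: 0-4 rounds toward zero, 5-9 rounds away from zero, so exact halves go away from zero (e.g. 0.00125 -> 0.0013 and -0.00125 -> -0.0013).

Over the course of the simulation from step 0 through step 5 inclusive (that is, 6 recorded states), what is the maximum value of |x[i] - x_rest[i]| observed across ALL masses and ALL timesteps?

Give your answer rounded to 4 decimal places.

Answer: 2.3394

Derivation:
Step 0: x=[8.0000 13.0000] v=[0.0000 0.0000]
Step 1: x=[7.8750 13.2500] v=[-0.5000 1.0000]
Step 2: x=[7.6719 13.6563] v=[-0.8125 1.6250]
Step 3: x=[7.4668 14.0665] v=[-0.8203 1.6406]
Step 4: x=[7.3367 14.3267] v=[-0.5205 1.0409]
Step 5: x=[7.3303 14.3394] v=[-0.0255 0.0509]
Max displacement = 2.3394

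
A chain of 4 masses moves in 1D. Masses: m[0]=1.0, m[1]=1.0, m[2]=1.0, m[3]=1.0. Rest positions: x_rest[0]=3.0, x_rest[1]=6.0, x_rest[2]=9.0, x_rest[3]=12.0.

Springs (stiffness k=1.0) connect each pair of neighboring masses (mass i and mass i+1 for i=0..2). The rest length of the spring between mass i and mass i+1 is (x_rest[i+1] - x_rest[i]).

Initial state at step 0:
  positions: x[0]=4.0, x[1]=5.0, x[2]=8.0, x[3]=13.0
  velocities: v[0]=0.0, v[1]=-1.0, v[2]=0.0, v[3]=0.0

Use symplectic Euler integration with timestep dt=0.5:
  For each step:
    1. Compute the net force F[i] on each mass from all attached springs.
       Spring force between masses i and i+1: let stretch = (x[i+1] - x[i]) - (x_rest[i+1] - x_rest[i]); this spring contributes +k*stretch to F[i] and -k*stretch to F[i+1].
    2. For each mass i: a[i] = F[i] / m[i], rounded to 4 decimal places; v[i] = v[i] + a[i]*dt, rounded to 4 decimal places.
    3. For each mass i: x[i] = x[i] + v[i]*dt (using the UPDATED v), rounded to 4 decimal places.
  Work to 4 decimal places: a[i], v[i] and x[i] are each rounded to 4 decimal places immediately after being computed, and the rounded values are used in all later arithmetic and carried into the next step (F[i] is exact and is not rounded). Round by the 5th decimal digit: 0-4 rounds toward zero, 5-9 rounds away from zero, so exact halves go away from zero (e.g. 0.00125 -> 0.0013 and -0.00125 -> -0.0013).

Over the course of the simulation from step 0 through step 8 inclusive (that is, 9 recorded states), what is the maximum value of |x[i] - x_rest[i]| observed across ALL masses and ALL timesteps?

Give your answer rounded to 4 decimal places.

Step 0: x=[4.0000 5.0000 8.0000 13.0000] v=[0.0000 -1.0000 0.0000 0.0000]
Step 1: x=[3.5000 5.0000 8.5000 12.5000] v=[-1.0000 0.0000 1.0000 -1.0000]
Step 2: x=[2.6250 5.5000 9.1250 11.7500] v=[-1.7500 1.0000 1.2500 -1.5000]
Step 3: x=[1.7188 6.1875 9.5000 11.0938] v=[-1.8125 1.3750 0.7500 -1.3125]
Step 4: x=[1.1797 6.5860 9.4453 10.7891] v=[-1.0782 0.7969 -0.1094 -0.6094]
Step 5: x=[1.2422 6.3477 9.0117 10.8985] v=[0.1250 -0.4766 -0.8672 0.2187]
Step 6: x=[1.8311 5.4990 8.3838 11.2862] v=[1.1778 -1.6974 -1.2558 0.7753]
Step 7: x=[2.5870 4.4545 7.7603 11.6983] v=[1.5118 -2.0890 -1.2470 0.8241]
Step 8: x=[3.0598 3.7696 7.2949 11.8759] v=[0.9456 -1.3699 -0.9309 0.3551]
Max displacement = 2.2304

Answer: 2.2304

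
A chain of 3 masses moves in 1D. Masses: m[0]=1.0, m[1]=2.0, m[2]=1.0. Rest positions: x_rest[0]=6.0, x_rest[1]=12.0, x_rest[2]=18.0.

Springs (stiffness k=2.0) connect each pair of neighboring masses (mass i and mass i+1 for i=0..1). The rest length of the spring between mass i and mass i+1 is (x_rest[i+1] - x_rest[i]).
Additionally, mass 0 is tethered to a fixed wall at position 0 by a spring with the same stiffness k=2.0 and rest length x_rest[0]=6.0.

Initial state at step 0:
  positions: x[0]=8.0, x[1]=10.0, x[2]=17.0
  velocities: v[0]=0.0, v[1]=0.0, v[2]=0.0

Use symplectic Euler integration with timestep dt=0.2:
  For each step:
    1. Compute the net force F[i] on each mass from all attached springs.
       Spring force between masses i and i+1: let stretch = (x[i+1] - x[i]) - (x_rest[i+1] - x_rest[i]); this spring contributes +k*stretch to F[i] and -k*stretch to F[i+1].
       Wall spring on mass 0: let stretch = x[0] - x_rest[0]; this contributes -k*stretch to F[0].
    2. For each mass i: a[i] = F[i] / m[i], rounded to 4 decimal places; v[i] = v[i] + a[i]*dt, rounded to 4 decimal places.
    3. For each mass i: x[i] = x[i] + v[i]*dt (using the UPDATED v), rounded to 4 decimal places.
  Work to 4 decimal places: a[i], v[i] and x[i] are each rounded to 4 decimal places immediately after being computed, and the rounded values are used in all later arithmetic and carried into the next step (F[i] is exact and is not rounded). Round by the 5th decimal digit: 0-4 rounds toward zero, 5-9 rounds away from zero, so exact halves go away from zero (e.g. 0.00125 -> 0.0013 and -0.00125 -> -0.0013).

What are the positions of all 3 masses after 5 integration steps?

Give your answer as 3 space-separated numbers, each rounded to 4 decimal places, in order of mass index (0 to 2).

Answer: 3.5769 11.8577 16.4566

Derivation:
Step 0: x=[8.0000 10.0000 17.0000] v=[0.0000 0.0000 0.0000]
Step 1: x=[7.5200 10.2000 16.9200] v=[-2.4000 1.0000 -0.4000]
Step 2: x=[6.6528 10.5616 16.7824] v=[-4.3360 1.8080 -0.6880]
Step 3: x=[5.5661 11.0157 16.6271] v=[-5.4336 2.2704 -0.7763]
Step 4: x=[4.4701 11.4763 16.5029] v=[-5.4802 2.3028 -0.6209]
Step 5: x=[3.5769 11.8577 16.4566] v=[-4.4658 1.9069 -0.2315]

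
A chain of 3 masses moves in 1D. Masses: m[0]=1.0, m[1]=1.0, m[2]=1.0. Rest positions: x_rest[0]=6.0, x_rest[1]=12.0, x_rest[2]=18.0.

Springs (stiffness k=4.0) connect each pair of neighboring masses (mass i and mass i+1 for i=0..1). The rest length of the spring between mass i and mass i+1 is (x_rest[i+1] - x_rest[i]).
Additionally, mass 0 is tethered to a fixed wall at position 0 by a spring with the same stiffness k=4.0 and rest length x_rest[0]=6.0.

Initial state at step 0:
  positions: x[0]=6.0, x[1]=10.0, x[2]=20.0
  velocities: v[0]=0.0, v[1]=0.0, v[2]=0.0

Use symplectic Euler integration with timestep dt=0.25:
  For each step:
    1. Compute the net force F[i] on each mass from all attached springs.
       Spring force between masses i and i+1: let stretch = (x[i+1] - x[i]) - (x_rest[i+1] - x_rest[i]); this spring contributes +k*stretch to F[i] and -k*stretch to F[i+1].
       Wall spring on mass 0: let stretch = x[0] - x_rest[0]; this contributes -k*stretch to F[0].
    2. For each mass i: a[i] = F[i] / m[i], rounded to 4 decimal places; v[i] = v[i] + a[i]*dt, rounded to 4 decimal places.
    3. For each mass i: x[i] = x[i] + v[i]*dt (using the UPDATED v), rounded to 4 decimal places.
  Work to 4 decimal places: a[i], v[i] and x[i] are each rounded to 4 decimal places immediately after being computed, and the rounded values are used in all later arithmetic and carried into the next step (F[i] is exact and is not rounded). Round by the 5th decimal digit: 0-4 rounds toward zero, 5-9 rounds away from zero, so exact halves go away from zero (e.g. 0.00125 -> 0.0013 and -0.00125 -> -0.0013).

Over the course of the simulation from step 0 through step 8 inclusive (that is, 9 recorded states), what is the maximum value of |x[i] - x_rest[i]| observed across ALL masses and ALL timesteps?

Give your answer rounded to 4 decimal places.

Step 0: x=[6.0000 10.0000 20.0000] v=[0.0000 0.0000 0.0000]
Step 1: x=[5.5000 11.5000 19.0000] v=[-2.0000 6.0000 -4.0000]
Step 2: x=[5.1250 13.3750 17.6250] v=[-1.5000 7.5000 -5.5000]
Step 3: x=[5.5313 14.2500 16.6875] v=[1.6250 3.5000 -3.7500]
Step 4: x=[6.7344 13.5547 16.6406] v=[4.8124 -2.7812 -0.1875]
Step 5: x=[7.9590 11.9258 17.3223] v=[4.8983 -6.5156 2.7266]
Step 6: x=[8.1855 10.6543 18.1548] v=[0.9061 -5.0859 3.3301]
Step 7: x=[6.9829 10.6408 18.6122] v=[-4.8106 -0.0542 1.8296]
Step 8: x=[4.9490 11.7056 18.5768] v=[-8.1356 4.2593 -0.1418]
Max displacement = 2.2500

Answer: 2.2500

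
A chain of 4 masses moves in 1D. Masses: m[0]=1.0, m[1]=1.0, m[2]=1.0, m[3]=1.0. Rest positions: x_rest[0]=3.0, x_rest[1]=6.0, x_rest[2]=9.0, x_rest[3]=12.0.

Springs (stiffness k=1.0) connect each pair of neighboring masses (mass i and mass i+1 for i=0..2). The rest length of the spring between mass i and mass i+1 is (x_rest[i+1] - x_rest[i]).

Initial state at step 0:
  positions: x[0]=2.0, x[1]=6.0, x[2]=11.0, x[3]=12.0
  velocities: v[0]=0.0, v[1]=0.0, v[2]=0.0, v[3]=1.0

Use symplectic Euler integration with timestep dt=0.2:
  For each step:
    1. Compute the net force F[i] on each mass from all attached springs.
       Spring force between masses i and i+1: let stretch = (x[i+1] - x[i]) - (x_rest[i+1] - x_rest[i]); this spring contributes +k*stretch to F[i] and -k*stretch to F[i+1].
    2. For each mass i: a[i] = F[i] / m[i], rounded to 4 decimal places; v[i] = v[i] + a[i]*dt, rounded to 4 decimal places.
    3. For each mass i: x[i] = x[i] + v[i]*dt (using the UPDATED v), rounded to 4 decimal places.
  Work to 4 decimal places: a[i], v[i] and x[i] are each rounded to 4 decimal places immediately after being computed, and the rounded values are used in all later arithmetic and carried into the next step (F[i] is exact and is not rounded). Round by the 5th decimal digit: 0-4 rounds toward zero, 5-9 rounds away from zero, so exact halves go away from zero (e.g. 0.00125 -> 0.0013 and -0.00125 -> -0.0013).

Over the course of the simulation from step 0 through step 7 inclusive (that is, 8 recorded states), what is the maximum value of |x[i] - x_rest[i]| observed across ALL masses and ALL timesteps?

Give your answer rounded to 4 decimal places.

Answer: 2.2640

Derivation:
Step 0: x=[2.0000 6.0000 11.0000 12.0000] v=[0.0000 0.0000 0.0000 1.0000]
Step 1: x=[2.0400 6.0400 10.8400 12.2800] v=[0.2000 0.2000 -0.8000 1.4000]
Step 2: x=[2.1200 6.1120 10.5456 12.6224] v=[0.4000 0.3600 -1.4720 1.7120]
Step 3: x=[2.2397 6.2017 10.1569 13.0017] v=[0.5984 0.4483 -1.9434 1.8966]
Step 4: x=[2.3979 6.2911 9.7238 13.3872] v=[0.7908 0.4469 -2.1655 1.9276]
Step 5: x=[2.5918 6.3621 9.2999 13.7462] v=[0.9694 0.3548 -2.1194 1.7949]
Step 6: x=[2.8165 6.3998 8.9364 14.0473] v=[1.1235 0.1883 -1.8177 1.5056]
Step 7: x=[3.0645 6.3956 8.6758 14.2640] v=[1.2402 -0.0210 -1.3028 1.0834]
Max displacement = 2.2640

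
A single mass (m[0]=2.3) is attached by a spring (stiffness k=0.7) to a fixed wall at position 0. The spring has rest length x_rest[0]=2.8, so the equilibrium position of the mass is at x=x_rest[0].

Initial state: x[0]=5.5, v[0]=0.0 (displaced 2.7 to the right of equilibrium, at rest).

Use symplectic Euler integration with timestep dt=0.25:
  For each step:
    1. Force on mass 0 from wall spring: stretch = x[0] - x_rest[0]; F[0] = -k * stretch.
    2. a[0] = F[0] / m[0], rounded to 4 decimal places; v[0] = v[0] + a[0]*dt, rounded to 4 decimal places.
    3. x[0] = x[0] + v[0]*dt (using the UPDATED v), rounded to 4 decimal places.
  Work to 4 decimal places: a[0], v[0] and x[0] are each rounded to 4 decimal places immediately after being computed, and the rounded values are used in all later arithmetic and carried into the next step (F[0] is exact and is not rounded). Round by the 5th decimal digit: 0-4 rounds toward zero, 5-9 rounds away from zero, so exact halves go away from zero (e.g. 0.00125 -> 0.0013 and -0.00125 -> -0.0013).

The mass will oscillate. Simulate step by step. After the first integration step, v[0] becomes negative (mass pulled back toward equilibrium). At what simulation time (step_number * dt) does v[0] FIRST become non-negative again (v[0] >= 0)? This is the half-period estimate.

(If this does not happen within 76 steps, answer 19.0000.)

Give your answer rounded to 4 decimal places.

Answer: 5.7500

Derivation:
Step 0: x=[5.5000] v=[0.0000]
Step 1: x=[5.4487] v=[-0.2054]
Step 2: x=[5.3470] v=[-0.4069]
Step 3: x=[5.1968] v=[-0.6007]
Step 4: x=[5.0010] v=[-0.7831]
Step 5: x=[4.7634] v=[-0.9506]
Step 6: x=[4.4884] v=[-1.1000]
Step 7: x=[4.1813] v=[-1.2285]
Step 8: x=[3.8479] v=[-1.3336]
Step 9: x=[3.4946] v=[-1.4133]
Step 10: x=[3.1281] v=[-1.4662]
Step 11: x=[2.7553] v=[-1.4912]
Step 12: x=[2.3834] v=[-1.4878]
Step 13: x=[2.0194] v=[-1.4561]
Step 14: x=[1.6702] v=[-1.3967]
Step 15: x=[1.3425] v=[-1.3107]
Step 16: x=[1.0426] v=[-1.1998]
Step 17: x=[0.7761] v=[-1.0661]
Step 18: x=[0.5481] v=[-0.9121]
Step 19: x=[0.3629] v=[-0.7408]
Step 20: x=[0.2241] v=[-0.5554]
Step 21: x=[0.1343] v=[-0.3594]
Step 22: x=[0.0952] v=[-0.1566]
Step 23: x=[0.1075] v=[0.0492]
First v>=0 after going negative at step 23, time=5.7500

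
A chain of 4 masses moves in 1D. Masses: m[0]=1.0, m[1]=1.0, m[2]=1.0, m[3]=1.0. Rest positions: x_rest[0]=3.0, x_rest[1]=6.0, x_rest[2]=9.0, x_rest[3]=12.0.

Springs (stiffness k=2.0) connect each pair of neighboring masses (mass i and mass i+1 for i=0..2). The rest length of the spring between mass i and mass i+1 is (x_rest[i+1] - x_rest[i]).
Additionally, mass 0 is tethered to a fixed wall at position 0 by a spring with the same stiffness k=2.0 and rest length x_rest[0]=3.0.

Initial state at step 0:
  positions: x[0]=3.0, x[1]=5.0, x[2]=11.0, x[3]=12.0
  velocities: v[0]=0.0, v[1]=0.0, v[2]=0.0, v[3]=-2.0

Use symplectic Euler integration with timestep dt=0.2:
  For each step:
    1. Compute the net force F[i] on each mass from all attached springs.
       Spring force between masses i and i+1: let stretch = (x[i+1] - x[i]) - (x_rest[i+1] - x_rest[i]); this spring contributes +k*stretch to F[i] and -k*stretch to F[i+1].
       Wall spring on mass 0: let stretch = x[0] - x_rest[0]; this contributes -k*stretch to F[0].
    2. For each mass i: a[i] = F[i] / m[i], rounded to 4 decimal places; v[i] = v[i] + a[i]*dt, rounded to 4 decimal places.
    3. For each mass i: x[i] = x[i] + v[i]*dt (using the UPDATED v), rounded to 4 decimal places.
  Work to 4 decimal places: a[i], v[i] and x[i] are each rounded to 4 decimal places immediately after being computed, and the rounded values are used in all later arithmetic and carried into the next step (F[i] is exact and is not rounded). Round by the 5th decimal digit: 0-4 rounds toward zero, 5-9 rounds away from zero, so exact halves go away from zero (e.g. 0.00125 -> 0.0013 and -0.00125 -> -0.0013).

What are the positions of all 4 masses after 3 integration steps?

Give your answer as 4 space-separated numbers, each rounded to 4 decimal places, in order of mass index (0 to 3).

Answer: 2.6987 6.4950 8.9645 11.6707

Derivation:
Step 0: x=[3.0000 5.0000 11.0000 12.0000] v=[0.0000 0.0000 0.0000 -2.0000]
Step 1: x=[2.9200 5.3200 10.6000 11.7600] v=[-0.4000 1.6000 -2.0000 -1.2000]
Step 2: x=[2.7984 5.8704 9.8704 11.6672] v=[-0.6080 2.7520 -3.6480 -0.4640]
Step 3: x=[2.6987 6.4950 8.9645 11.6707] v=[-0.4986 3.1232 -4.5293 0.0173]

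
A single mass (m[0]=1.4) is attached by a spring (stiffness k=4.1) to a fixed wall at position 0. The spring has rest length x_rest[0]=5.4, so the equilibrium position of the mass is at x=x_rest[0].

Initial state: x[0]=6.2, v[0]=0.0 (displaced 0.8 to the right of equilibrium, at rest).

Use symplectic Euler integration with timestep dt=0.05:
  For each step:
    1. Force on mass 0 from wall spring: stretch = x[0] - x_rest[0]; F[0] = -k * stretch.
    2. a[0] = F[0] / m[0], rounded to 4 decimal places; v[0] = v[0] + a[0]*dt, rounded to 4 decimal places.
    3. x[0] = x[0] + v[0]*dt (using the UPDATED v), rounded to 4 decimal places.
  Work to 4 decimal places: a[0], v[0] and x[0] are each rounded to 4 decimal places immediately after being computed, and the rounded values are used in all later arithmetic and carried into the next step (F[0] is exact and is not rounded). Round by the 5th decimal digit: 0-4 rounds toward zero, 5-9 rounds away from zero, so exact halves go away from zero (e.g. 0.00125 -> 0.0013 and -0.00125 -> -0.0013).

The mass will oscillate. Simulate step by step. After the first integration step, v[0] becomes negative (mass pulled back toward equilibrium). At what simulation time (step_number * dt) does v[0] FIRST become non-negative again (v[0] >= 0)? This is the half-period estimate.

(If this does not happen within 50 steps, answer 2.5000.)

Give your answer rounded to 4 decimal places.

Answer: 1.8500

Derivation:
Step 0: x=[6.2000] v=[0.0000]
Step 1: x=[6.1941] v=[-0.1171]
Step 2: x=[6.1824] v=[-0.2334]
Step 3: x=[6.1650] v=[-0.3480]
Step 4: x=[6.1420] v=[-0.4600]
Step 5: x=[6.1136] v=[-0.5687]
Step 6: x=[6.0799] v=[-0.6732]
Step 7: x=[6.0413] v=[-0.7728]
Step 8: x=[5.9980] v=[-0.8667]
Step 9: x=[5.9503] v=[-0.9543]
Step 10: x=[5.8986] v=[-1.0349]
Step 11: x=[5.8432] v=[-1.1079]
Step 12: x=[5.7846] v=[-1.1728]
Step 13: x=[5.7231] v=[-1.2291]
Step 14: x=[5.6593] v=[-1.2764]
Step 15: x=[5.5936] v=[-1.3144]
Step 16: x=[5.5265] v=[-1.3428]
Step 17: x=[5.4584] v=[-1.3613]
Step 18: x=[5.3899] v=[-1.3699]
Step 19: x=[5.3215] v=[-1.3684]
Step 20: x=[5.2537] v=[-1.3569]
Step 21: x=[5.1869] v=[-1.3355]
Step 22: x=[5.1217] v=[-1.3043]
Step 23: x=[5.0585] v=[-1.2636]
Step 24: x=[4.9978] v=[-1.2136]
Step 25: x=[4.9401] v=[-1.1547]
Step 26: x=[4.8857] v=[-1.0874]
Step 27: x=[4.8351] v=[-1.0121]
Step 28: x=[4.7886] v=[-0.9294]
Step 29: x=[4.7466] v=[-0.8399]
Step 30: x=[4.7094] v=[-0.7442]
Step 31: x=[4.6772] v=[-0.6431]
Step 32: x=[4.6503] v=[-0.5373]
Step 33: x=[4.6289] v=[-0.4275]
Step 34: x=[4.6132] v=[-0.3146]
Step 35: x=[4.6032] v=[-0.1994]
Step 36: x=[4.5991] v=[-0.0827]
Step 37: x=[4.6008] v=[0.0346]
First v>=0 after going negative at step 37, time=1.8500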